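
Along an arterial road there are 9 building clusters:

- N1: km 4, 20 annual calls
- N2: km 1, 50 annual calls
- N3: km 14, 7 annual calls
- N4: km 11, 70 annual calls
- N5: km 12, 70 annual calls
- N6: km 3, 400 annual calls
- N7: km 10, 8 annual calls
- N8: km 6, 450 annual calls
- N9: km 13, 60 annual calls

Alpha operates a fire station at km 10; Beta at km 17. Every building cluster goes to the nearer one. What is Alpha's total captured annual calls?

1128

The indifferent point is the midpoint (10+17)/2 = 13.5; building clusters left of it (closer to Alpha at 10) go to Alpha, those right go to Beta.
  N2 at 1 (w=50) → Alpha
  N6 at 3 (w=400) → Alpha
  N1 at 4 (w=20) → Alpha
  N8 at 6 (w=450) → Alpha
  N7 at 10 (w=8) → Alpha
  N4 at 11 (w=70) → Alpha
  N5 at 12 (w=70) → Alpha
  N9 at 13 (w=60) → Alpha
  N3 at 14 (w=7) → Beta
Alpha captures 1128; Beta captures 7.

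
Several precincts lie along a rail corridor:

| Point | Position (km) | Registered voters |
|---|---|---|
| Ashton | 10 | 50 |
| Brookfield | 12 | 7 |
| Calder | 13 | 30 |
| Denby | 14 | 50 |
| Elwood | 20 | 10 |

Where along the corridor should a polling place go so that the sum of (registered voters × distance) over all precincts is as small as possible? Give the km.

x = 13

For a sum of weighted absolute distances on a line, the optimum is the weighted median (not the mean). Total weight W = 147; half-weight = 73.5.
Sort by position and accumulate weight:
  km 10 (Ashton, w=50) → cum 50
  km 12 (Brookfield, w=7) → cum 57
  km 13 (Calder, w=30) → cum 87  ≥ 73.5 → median here
  km 14 (Denby, w=50) → cum 137
  km 20 (Elwood, w=10) → cum 147
Optimal location: km 13.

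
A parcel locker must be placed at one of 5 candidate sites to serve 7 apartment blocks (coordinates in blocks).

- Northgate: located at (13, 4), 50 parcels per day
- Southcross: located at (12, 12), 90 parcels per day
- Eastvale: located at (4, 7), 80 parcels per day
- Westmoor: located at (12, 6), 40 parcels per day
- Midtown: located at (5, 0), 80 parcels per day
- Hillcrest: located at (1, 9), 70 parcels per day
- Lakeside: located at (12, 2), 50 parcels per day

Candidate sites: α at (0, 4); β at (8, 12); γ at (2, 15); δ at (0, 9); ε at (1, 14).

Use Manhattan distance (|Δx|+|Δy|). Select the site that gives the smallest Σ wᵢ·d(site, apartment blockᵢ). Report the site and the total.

Total weighted distance at each candidate:
  α (0, 4): total = 5410
  β (8, 12): total = 4730
  γ (2, 15): total = 6910
  δ (0, 9): total = 5470
  ε (1, 14): total = 6770
Minimum is at β with total 4730 blocks.

β, total 4730 blocks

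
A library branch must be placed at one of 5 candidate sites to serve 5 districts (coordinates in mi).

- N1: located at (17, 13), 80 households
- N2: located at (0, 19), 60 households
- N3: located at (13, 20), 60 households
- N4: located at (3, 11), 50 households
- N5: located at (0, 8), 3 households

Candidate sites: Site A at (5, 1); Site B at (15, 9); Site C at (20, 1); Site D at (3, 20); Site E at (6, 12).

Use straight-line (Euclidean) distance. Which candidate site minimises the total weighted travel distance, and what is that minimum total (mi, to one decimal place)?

Total weighted distance at each candidate:
  Site A (5, 1): total = 4251.2
  Site B (15, 9): total = 2763.6
  Site C (20, 1): total = 4868.6
  Site D (3, 20): total = 2529.0
  Site E (6, 12): total = 2254.4
Minimum is at Site E with total 2254.4 mi.

Site E, total 2254.4 mi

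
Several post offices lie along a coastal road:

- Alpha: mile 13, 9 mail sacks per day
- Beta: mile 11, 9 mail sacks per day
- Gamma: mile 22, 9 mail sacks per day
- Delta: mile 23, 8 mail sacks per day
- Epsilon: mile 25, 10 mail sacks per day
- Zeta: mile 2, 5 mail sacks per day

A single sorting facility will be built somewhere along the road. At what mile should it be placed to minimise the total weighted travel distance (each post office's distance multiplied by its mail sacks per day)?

x = 22

For a sum of weighted absolute distances on a line, the optimum is the weighted median (not the mean). Total weight W = 50; half-weight = 25.
Sort by position and accumulate weight:
  mile 2 (Zeta, w=5) → cum 5
  mile 11 (Beta, w=9) → cum 14
  mile 13 (Alpha, w=9) → cum 23
  mile 22 (Gamma, w=9) → cum 32  ≥ 25 → median here
  mile 23 (Delta, w=8) → cum 40
  mile 25 (Epsilon, w=10) → cum 50
Optimal location: mile 22.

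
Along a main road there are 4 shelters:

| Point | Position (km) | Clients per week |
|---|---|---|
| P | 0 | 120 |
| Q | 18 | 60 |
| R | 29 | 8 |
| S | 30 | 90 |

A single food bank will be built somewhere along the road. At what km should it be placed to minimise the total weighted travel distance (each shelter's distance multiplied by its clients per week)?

For a sum of weighted absolute distances on a line, the optimum is the weighted median (not the mean). Total weight W = 278; half-weight = 139.
Sort by position and accumulate weight:
  km 0 (P, w=120) → cum 120
  km 18 (Q, w=60) → cum 180  ≥ 139 → median here
  km 29 (R, w=8) → cum 188
  km 30 (S, w=90) → cum 278
Optimal location: km 18.

x = 18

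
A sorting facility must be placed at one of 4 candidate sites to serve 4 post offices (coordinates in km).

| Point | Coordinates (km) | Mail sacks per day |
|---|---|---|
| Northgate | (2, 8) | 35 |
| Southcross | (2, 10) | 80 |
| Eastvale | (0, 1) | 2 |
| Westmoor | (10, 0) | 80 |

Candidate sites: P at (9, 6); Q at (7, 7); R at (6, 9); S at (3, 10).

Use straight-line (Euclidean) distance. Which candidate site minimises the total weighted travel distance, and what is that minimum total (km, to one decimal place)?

S, total 1153.8 km

Total weighted distance at each candidate:
  P (9, 6): total = 1407.0
  Q (7, 7): total = 1272.6
  R (6, 9): total = 1282.1
  S (3, 10): total = 1153.8
Minimum is at S with total 1153.8 km.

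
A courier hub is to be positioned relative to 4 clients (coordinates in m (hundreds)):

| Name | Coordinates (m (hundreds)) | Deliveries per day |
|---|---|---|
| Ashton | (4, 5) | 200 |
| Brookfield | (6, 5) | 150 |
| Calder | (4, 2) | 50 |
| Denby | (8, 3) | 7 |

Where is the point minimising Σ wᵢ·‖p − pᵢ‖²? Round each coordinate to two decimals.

The minimiser of Σwᵢ‖p−pᵢ‖² is the weighted centroid p* = (Σwᵢpᵢ)/(Σwᵢ).
Σwᵢ = 407.
Σwᵢxᵢ = 200·4 + 150·6 + 50·4 + 7·8 = 1956.
Σwᵢyᵢ = 200·5 + 150·5 + 50·2 + 7·3 = 1871.
x* = 1956/407 = 4.81, y* = 1871/407 = 4.60.

(4.81, 4.60)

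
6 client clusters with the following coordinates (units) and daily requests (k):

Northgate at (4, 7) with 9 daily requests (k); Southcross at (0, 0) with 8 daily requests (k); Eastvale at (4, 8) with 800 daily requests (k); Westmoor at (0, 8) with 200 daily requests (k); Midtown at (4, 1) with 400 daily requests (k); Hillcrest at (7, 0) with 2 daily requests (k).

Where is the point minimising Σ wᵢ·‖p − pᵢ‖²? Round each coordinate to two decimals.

The minimiser of Σwᵢ‖p−pᵢ‖² is the weighted centroid p* = (Σwᵢpᵢ)/(Σwᵢ).
Σwᵢ = 1419.
Σwᵢxᵢ = 9·4 + 8·0 + 800·4 + 200·0 + 400·4 + 2·7 = 4850.
Σwᵢyᵢ = 9·7 + 8·0 + 800·8 + 200·8 + 400·1 + 2·0 = 8463.
x* = 4850/1419 = 3.42, y* = 8463/1419 = 5.96.

(3.42, 5.96)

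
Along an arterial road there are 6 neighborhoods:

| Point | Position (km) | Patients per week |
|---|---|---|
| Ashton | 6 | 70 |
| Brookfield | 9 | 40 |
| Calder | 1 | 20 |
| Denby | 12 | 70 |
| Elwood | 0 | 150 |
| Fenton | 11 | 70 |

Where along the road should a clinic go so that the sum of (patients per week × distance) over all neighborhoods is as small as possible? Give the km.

x = 6

For a sum of weighted absolute distances on a line, the optimum is the weighted median (not the mean). Total weight W = 420; half-weight = 210.
Sort by position and accumulate weight:
  km 0 (Elwood, w=150) → cum 150
  km 1 (Calder, w=20) → cum 170
  km 6 (Ashton, w=70) → cum 240  ≥ 210 → median here
  km 9 (Brookfield, w=40) → cum 280
  km 11 (Fenton, w=70) → cum 350
  km 12 (Denby, w=70) → cum 420
Optimal location: km 6.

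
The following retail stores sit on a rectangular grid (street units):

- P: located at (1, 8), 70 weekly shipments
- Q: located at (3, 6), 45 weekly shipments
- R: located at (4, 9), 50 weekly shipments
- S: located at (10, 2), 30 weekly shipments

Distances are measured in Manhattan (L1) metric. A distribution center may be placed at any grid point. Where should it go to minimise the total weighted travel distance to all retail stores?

Manhattan distance separates: Σwᵢ(|x−xᵢ|+|y−yᵢ|) = Σwᵢ|x−xᵢ| + Σwᵢ|y−yᵢ|, so x and y are optimised independently as 1-D weighted medians.
Total weight W = 195; half = 97.5.
x-coordinate, sorted with cumulative weight:
  x=1 (P, w=70) cum 70
  x=3 (Q, w=45) cum 115  ← median
  x=4 (R, w=50) cum 165
  x=10 (S, w=30) cum 195
⇒ x* = 3
y-coordinate, sorted with cumulative weight:
  y=2 (S, w=30) cum 30
  y=6 (Q, w=45) cum 75
  y=8 (P, w=70) cum 145  ← median
  y=9 (R, w=50) cum 195
⇒ y* = 8

(3, 8)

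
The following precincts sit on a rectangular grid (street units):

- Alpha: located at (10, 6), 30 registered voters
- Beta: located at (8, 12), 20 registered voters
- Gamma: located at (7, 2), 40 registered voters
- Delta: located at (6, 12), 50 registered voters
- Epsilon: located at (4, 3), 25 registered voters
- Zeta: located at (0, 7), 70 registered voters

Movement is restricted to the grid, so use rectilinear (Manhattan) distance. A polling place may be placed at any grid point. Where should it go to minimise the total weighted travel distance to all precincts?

Manhattan distance separates: Σwᵢ(|x−xᵢ|+|y−yᵢ|) = Σwᵢ|x−xᵢ| + Σwᵢ|y−yᵢ|, so x and y are optimised independently as 1-D weighted medians.
Total weight W = 235; half = 117.5.
x-coordinate, sorted with cumulative weight:
  x=0 (Zeta, w=70) cum 70
  x=4 (Epsilon, w=25) cum 95
  x=6 (Delta, w=50) cum 145  ← median
  x=7 (Gamma, w=40) cum 185
  x=8 (Beta, w=20) cum 205
  x=10 (Alpha, w=30) cum 235
⇒ x* = 6
y-coordinate, sorted with cumulative weight:
  y=2 (Gamma, w=40) cum 40
  y=3 (Epsilon, w=25) cum 65
  y=6 (Alpha, w=30) cum 95
  y=7 (Zeta, w=70) cum 165  ← median
  y=12 (Beta, w=20) cum 185
  y=12 (Delta, w=50) cum 235
⇒ y* = 7

(6, 7)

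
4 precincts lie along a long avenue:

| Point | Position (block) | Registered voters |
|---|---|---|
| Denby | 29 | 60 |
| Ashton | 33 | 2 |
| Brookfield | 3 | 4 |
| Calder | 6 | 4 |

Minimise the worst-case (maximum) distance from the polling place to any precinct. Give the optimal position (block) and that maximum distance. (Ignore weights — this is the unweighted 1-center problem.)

The 1-center on a line is the midpoint of the two extreme points: leftmost at 3, rightmost at 33.
Optimal location = (3 + 33)/2 = 18; maximum distance = (33 − 3)/2 = 15.

location 18, max distance 15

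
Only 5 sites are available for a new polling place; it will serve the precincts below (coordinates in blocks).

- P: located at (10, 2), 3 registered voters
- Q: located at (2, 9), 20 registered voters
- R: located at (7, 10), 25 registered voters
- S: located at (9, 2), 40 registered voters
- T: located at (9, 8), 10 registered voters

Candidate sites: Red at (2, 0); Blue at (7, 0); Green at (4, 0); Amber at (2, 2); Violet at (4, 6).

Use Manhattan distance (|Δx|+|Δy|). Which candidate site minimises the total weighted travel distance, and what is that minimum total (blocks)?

Total weighted distance at each candidate:
  Red (2, 0): total = 1095
  Blue (7, 0): total = 805
  Green (4, 0): total = 979
  Amber (2, 2): total = 899
  Violet (4, 6): total = 735
Minimum is at Violet with total 735 blocks.

Violet, total 735 blocks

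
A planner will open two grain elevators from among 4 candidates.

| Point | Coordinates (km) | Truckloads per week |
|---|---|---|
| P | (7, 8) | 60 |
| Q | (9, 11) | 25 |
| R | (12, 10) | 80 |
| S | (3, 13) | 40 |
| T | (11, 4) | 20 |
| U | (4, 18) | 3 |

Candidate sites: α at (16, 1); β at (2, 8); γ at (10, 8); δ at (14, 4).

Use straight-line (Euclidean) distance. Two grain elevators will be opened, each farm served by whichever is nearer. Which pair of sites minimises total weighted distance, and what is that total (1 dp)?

{β, γ}, total 802.3

Evaluate every pair (each demand assigned to the nearer of the two):
  {β, γ}: total = 802.3
  {γ, δ}: total = 924.4
  {α, γ}: total = 946.9
  {β, δ}: total = 1290.9
  {α, β}: total = 1629.5
  {α, δ}: total = 1884.9
Best pair: {β, γ} with total 802.3.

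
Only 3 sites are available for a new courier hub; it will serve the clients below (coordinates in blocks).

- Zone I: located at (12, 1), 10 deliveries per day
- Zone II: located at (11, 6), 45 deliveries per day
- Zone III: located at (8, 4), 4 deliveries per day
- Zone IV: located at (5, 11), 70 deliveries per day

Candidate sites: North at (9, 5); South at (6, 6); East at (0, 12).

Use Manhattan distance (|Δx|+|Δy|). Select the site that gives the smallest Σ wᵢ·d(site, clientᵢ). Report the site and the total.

South, total 771 blocks

Total weighted distance at each candidate:
  North (9, 5): total = 913
  South (6, 6): total = 771
  East (0, 12): total = 1479
Minimum is at South with total 771 blocks.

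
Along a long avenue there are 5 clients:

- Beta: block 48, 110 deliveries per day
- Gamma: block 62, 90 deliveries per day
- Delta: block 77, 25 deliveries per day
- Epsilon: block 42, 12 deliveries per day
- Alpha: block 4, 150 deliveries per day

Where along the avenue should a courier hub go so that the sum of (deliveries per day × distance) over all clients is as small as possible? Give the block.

x = 48

For a sum of weighted absolute distances on a line, the optimum is the weighted median (not the mean). Total weight W = 387; half-weight = 193.5.
Sort by position and accumulate weight:
  block 4 (Alpha, w=150) → cum 150
  block 42 (Epsilon, w=12) → cum 162
  block 48 (Beta, w=110) → cum 272  ≥ 193.5 → median here
  block 62 (Gamma, w=90) → cum 362
  block 77 (Delta, w=25) → cum 387
Optimal location: block 48.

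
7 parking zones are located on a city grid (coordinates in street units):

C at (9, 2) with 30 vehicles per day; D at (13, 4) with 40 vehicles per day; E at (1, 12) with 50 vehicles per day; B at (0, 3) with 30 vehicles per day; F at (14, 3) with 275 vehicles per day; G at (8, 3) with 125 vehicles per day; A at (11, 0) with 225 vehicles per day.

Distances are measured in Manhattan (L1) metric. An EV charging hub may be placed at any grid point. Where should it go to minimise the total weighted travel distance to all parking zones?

Manhattan distance separates: Σwᵢ(|x−xᵢ|+|y−yᵢ|) = Σwᵢ|x−xᵢ| + Σwᵢ|y−yᵢ|, so x and y are optimised independently as 1-D weighted medians.
Total weight W = 775; half = 387.5.
x-coordinate, sorted with cumulative weight:
  x=0 (B, w=30) cum 30
  x=1 (E, w=50) cum 80
  x=8 (G, w=125) cum 205
  x=9 (C, w=30) cum 235
  x=11 (A, w=225) cum 460  ← median
  x=13 (D, w=40) cum 500
  x=14 (F, w=275) cum 775
⇒ x* = 11
y-coordinate, sorted with cumulative weight:
  y=0 (A, w=225) cum 225
  y=2 (C, w=30) cum 255
  y=3 (B, w=30) cum 285
  y=3 (F, w=275) cum 560  ← median
  y=3 (G, w=125) cum 685
  y=4 (D, w=40) cum 725
  y=12 (E, w=50) cum 775
⇒ y* = 3

(11, 3)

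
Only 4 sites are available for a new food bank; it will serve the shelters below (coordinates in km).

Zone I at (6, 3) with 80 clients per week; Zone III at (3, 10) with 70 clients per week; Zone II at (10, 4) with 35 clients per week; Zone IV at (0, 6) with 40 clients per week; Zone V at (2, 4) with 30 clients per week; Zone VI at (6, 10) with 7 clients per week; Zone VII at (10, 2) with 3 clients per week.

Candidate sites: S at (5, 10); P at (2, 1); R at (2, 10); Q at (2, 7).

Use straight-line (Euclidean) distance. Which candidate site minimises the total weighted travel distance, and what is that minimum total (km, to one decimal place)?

Q, total 1215.7 km

Total weighted distance at each candidate:
  S (5, 10): total = 1471.7
  P (2, 1): total = 1689.2
  R (2, 10): total = 1485.8
  Q (2, 7): total = 1215.7
Minimum is at Q with total 1215.7 km.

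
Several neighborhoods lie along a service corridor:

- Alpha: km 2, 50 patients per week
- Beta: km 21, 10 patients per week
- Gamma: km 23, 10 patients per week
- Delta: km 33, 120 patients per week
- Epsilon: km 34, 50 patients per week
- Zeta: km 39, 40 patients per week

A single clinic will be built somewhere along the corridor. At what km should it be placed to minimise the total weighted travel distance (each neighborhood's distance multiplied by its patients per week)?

x = 33

For a sum of weighted absolute distances on a line, the optimum is the weighted median (not the mean). Total weight W = 280; half-weight = 140.
Sort by position and accumulate weight:
  km 2 (Alpha, w=50) → cum 50
  km 21 (Beta, w=10) → cum 60
  km 23 (Gamma, w=10) → cum 70
  km 33 (Delta, w=120) → cum 190  ≥ 140 → median here
  km 34 (Epsilon, w=50) → cum 240
  km 39 (Zeta, w=40) → cum 280
Optimal location: km 33.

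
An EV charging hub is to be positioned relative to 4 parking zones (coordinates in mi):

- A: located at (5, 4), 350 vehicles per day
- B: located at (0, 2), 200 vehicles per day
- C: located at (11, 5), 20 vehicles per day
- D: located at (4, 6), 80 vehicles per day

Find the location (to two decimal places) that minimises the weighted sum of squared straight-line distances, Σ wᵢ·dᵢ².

(3.52, 3.66)

The minimiser of Σwᵢ‖p−pᵢ‖² is the weighted centroid p* = (Σwᵢpᵢ)/(Σwᵢ).
Σwᵢ = 650.
Σwᵢxᵢ = 350·5 + 200·0 + 20·11 + 80·4 = 2290.
Σwᵢyᵢ = 350·4 + 200·2 + 20·5 + 80·6 = 2380.
x* = 2290/650 = 3.52, y* = 2380/650 = 3.66.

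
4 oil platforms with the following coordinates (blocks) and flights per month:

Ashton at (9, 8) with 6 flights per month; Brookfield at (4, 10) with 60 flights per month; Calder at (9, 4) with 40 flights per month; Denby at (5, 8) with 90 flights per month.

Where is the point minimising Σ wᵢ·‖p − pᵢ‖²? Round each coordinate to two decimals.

(5.63, 7.80)

The minimiser of Σwᵢ‖p−pᵢ‖² is the weighted centroid p* = (Σwᵢpᵢ)/(Σwᵢ).
Σwᵢ = 196.
Σwᵢxᵢ = 6·9 + 60·4 + 40·9 + 90·5 = 1104.
Σwᵢyᵢ = 6·8 + 60·10 + 40·4 + 90·8 = 1528.
x* = 1104/196 = 5.63, y* = 1528/196 = 7.80.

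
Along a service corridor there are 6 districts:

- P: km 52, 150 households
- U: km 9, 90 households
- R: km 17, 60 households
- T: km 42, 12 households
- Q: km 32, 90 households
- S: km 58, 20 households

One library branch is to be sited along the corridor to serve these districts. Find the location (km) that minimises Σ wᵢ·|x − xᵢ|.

For a sum of weighted absolute distances on a line, the optimum is the weighted median (not the mean). Total weight W = 422; half-weight = 211.
Sort by position and accumulate weight:
  km 9 (U, w=90) → cum 90
  km 17 (R, w=60) → cum 150
  km 32 (Q, w=90) → cum 240  ≥ 211 → median here
  km 42 (T, w=12) → cum 252
  km 52 (P, w=150) → cum 402
  km 58 (S, w=20) → cum 422
Optimal location: km 32.

x = 32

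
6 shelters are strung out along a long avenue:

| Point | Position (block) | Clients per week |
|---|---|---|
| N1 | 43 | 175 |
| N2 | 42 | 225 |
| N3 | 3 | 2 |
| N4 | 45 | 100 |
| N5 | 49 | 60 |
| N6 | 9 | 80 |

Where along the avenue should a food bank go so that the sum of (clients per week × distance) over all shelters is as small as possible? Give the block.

For a sum of weighted absolute distances on a line, the optimum is the weighted median (not the mean). Total weight W = 642; half-weight = 321.
Sort by position and accumulate weight:
  block 3 (N3, w=2) → cum 2
  block 9 (N6, w=80) → cum 82
  block 42 (N2, w=225) → cum 307
  block 43 (N1, w=175) → cum 482  ≥ 321 → median here
  block 45 (N4, w=100) → cum 582
  block 49 (N5, w=60) → cum 642
Optimal location: block 43.

x = 43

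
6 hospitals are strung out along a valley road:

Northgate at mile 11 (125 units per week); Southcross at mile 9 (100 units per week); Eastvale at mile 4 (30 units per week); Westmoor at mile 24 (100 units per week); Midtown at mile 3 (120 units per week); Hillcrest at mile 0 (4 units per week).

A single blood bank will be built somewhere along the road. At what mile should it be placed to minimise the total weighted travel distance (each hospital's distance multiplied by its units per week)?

x = 9

For a sum of weighted absolute distances on a line, the optimum is the weighted median (not the mean). Total weight W = 479; half-weight = 239.5.
Sort by position and accumulate weight:
  mile 0 (Hillcrest, w=4) → cum 4
  mile 3 (Midtown, w=120) → cum 124
  mile 4 (Eastvale, w=30) → cum 154
  mile 9 (Southcross, w=100) → cum 254  ≥ 239.5 → median here
  mile 11 (Northgate, w=125) → cum 379
  mile 24 (Westmoor, w=100) → cum 479
Optimal location: mile 9.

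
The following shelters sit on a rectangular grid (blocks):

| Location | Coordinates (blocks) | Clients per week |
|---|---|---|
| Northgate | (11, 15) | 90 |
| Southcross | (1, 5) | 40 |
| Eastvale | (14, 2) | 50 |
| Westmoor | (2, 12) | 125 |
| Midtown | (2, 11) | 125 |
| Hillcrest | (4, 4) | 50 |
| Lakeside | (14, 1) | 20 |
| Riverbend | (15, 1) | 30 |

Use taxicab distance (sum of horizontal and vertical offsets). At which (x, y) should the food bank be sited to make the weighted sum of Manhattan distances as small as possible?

Manhattan distance separates: Σwᵢ(|x−xᵢ|+|y−yᵢ|) = Σwᵢ|x−xᵢ| + Σwᵢ|y−yᵢ|, so x and y are optimised independently as 1-D weighted medians.
Total weight W = 530; half = 265.
x-coordinate, sorted with cumulative weight:
  x=1 (Southcross, w=40) cum 40
  x=2 (Westmoor, w=125) cum 165
  x=2 (Midtown, w=125) cum 290  ← median
  x=4 (Hillcrest, w=50) cum 340
  x=11 (Northgate, w=90) cum 430
  x=14 (Eastvale, w=50) cum 480
  x=14 (Lakeside, w=20) cum 500
  x=15 (Riverbend, w=30) cum 530
⇒ x* = 2
y-coordinate, sorted with cumulative weight:
  y=1 (Lakeside, w=20) cum 20
  y=1 (Riverbend, w=30) cum 50
  y=2 (Eastvale, w=50) cum 100
  y=4 (Hillcrest, w=50) cum 150
  y=5 (Southcross, w=40) cum 190
  y=11 (Midtown, w=125) cum 315  ← median
  y=12 (Westmoor, w=125) cum 440
  y=15 (Northgate, w=90) cum 530
⇒ y* = 11

(2, 11)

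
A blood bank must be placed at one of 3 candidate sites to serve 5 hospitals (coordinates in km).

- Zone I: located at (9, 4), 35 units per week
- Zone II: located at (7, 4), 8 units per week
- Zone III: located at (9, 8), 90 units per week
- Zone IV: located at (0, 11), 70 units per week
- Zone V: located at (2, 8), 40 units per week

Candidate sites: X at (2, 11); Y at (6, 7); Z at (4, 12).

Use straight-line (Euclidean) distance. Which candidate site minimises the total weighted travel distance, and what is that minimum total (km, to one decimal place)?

Y, total 1128.1 km

Total weighted distance at each candidate:
  X (2, 11): total = 1360.7
  Y (6, 7): total = 1128.1
  Z (4, 12): total = 1442.3
Minimum is at Y with total 1128.1 km.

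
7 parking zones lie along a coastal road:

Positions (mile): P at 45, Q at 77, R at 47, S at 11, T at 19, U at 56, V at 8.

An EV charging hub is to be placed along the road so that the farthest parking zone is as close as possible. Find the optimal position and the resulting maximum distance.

location 42.5, max distance 34.5

The 1-center on a line is the midpoint of the two extreme points: leftmost at 8, rightmost at 77.
Optimal location = (8 + 77)/2 = 42.5; maximum distance = (77 − 8)/2 = 34.5.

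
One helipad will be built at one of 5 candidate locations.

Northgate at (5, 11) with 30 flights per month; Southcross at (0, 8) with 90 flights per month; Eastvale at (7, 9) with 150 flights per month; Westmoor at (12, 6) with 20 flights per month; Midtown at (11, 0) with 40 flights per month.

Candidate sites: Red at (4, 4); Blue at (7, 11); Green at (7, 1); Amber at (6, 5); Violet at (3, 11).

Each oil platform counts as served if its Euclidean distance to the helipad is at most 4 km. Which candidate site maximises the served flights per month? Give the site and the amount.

Coverage radius r = 4 km; a point is covered iff (Δx)²+(Δy)² ≤ 4² = 16.
  Red (4, 4): covers {none} → 0
  Blue (7, 11): covers {Northgate, Eastvale} → 180
  Green (7, 1): covers {none} → 0
  Amber (6, 5): covers {none} → 0
  Violet (3, 11): covers {Northgate} → 30
Maximum coverage at Blue: 180 flights per month.

Blue, covering 180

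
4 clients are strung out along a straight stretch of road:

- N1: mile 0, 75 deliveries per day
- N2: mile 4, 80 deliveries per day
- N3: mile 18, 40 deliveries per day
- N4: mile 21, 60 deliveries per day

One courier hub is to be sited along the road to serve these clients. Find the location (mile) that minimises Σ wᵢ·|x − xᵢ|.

For a sum of weighted absolute distances on a line, the optimum is the weighted median (not the mean). Total weight W = 255; half-weight = 127.5.
Sort by position and accumulate weight:
  mile 0 (N1, w=75) → cum 75
  mile 4 (N2, w=80) → cum 155  ≥ 127.5 → median here
  mile 18 (N3, w=40) → cum 195
  mile 21 (N4, w=60) → cum 255
Optimal location: mile 4.

x = 4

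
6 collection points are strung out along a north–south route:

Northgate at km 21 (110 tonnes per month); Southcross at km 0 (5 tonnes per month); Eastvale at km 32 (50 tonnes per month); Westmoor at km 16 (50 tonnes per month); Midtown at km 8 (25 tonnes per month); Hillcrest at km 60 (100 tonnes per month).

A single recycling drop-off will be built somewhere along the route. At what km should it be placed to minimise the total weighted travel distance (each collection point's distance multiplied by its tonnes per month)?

For a sum of weighted absolute distances on a line, the optimum is the weighted median (not the mean). Total weight W = 340; half-weight = 170.
Sort by position and accumulate weight:
  km 0 (Southcross, w=5) → cum 5
  km 8 (Midtown, w=25) → cum 30
  km 16 (Westmoor, w=50) → cum 80
  km 21 (Northgate, w=110) → cum 190  ≥ 170 → median here
  km 32 (Eastvale, w=50) → cum 240
  km 60 (Hillcrest, w=100) → cum 340
Optimal location: km 21.

x = 21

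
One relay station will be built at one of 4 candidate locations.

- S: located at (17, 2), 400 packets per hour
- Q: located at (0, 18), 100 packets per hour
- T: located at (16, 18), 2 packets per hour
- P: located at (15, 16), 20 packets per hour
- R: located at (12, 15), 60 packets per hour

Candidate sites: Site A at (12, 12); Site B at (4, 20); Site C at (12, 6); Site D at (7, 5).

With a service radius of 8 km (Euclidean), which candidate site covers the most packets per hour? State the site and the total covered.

Coverage radius r = 8 km; a point is covered iff (Δx)²+(Δy)² ≤ 8² = 64.
  Site A (12, 12): covers {T, P, R} → 82
  Site B (4, 20): covers {Q} → 100
  Site C (12, 6): covers {S} → 400
  Site D (7, 5): covers {none} → 0
Maximum coverage at Site C: 400 packets per hour.

Site C, covering 400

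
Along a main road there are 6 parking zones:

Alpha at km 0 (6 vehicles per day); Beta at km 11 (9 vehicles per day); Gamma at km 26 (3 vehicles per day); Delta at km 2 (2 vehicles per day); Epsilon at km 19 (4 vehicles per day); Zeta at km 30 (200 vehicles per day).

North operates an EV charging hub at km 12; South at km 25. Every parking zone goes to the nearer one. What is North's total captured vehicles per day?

17

The indifferent point is the midpoint (12+25)/2 = 18.5; parking zones left of it (closer to North at 12) go to North, those right go to South.
  Alpha at 0 (w=6) → North
  Delta at 2 (w=2) → North
  Beta at 11 (w=9) → North
  Epsilon at 19 (w=4) → South
  Gamma at 26 (w=3) → South
  Zeta at 30 (w=200) → South
North captures 17; South captures 207.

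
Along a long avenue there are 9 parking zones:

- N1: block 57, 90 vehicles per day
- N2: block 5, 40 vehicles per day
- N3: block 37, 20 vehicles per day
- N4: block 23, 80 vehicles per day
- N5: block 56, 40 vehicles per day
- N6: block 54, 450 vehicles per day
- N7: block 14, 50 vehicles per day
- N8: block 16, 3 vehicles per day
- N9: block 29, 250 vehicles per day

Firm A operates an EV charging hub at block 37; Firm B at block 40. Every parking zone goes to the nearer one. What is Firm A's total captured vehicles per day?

443

The indifferent point is the midpoint (37+40)/2 = 38.5; parking zones left of it (closer to Firm A at 37) go to Firm A, those right go to Firm B.
  N2 at 5 (w=40) → Firm A
  N7 at 14 (w=50) → Firm A
  N8 at 16 (w=3) → Firm A
  N4 at 23 (w=80) → Firm A
  N9 at 29 (w=250) → Firm A
  N3 at 37 (w=20) → Firm A
  N6 at 54 (w=450) → Firm B
  N5 at 56 (w=40) → Firm B
  N1 at 57 (w=90) → Firm B
Firm A captures 443; Firm B captures 580.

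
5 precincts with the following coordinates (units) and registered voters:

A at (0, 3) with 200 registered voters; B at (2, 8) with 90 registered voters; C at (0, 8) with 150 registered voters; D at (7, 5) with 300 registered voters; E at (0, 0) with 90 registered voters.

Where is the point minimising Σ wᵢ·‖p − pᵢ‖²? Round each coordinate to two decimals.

(2.75, 4.84)

The minimiser of Σwᵢ‖p−pᵢ‖² is the weighted centroid p* = (Σwᵢpᵢ)/(Σwᵢ).
Σwᵢ = 830.
Σwᵢxᵢ = 200·0 + 90·2 + 150·0 + 300·7 + 90·0 = 2280.
Σwᵢyᵢ = 200·3 + 90·8 + 150·8 + 300·5 + 90·0 = 4020.
x* = 2280/830 = 2.75, y* = 4020/830 = 4.84.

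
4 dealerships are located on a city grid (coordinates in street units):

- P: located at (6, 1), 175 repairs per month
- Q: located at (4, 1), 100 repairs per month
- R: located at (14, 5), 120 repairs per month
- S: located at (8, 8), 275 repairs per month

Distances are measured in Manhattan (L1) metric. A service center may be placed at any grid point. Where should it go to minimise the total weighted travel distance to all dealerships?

(8, 5)

Manhattan distance separates: Σwᵢ(|x−xᵢ|+|y−yᵢ|) = Σwᵢ|x−xᵢ| + Σwᵢ|y−yᵢ|, so x and y are optimised independently as 1-D weighted medians.
Total weight W = 670; half = 335.
x-coordinate, sorted with cumulative weight:
  x=4 (Q, w=100) cum 100
  x=6 (P, w=175) cum 275
  x=8 (S, w=275) cum 550  ← median
  x=14 (R, w=120) cum 670
⇒ x* = 8
y-coordinate, sorted with cumulative weight:
  y=1 (P, w=175) cum 175
  y=1 (Q, w=100) cum 275
  y=5 (R, w=120) cum 395  ← median
  y=8 (S, w=275) cum 670
⇒ y* = 5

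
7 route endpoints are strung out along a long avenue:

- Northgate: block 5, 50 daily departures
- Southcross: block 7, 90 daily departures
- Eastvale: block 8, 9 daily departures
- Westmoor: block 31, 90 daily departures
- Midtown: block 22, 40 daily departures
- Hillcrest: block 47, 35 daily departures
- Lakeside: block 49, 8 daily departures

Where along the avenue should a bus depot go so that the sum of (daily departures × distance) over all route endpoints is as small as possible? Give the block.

x = 22

For a sum of weighted absolute distances on a line, the optimum is the weighted median (not the mean). Total weight W = 322; half-weight = 161.
Sort by position and accumulate weight:
  block 5 (Northgate, w=50) → cum 50
  block 7 (Southcross, w=90) → cum 140
  block 8 (Eastvale, w=9) → cum 149
  block 22 (Midtown, w=40) → cum 189  ≥ 161 → median here
  block 31 (Westmoor, w=90) → cum 279
  block 47 (Hillcrest, w=35) → cum 314
  block 49 (Lakeside, w=8) → cum 322
Optimal location: block 22.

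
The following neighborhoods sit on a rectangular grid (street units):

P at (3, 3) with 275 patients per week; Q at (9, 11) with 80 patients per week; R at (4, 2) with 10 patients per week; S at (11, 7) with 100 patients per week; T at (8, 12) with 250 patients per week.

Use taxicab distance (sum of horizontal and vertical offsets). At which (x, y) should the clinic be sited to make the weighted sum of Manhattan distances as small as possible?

(8, 7)

Manhattan distance separates: Σwᵢ(|x−xᵢ|+|y−yᵢ|) = Σwᵢ|x−xᵢ| + Σwᵢ|y−yᵢ|, so x and y are optimised independently as 1-D weighted medians.
Total weight W = 715; half = 357.5.
x-coordinate, sorted with cumulative weight:
  x=3 (P, w=275) cum 275
  x=4 (R, w=10) cum 285
  x=8 (T, w=250) cum 535  ← median
  x=9 (Q, w=80) cum 615
  x=11 (S, w=100) cum 715
⇒ x* = 8
y-coordinate, sorted with cumulative weight:
  y=2 (R, w=10) cum 10
  y=3 (P, w=275) cum 285
  y=7 (S, w=100) cum 385  ← median
  y=11 (Q, w=80) cum 465
  y=12 (T, w=250) cum 715
⇒ y* = 7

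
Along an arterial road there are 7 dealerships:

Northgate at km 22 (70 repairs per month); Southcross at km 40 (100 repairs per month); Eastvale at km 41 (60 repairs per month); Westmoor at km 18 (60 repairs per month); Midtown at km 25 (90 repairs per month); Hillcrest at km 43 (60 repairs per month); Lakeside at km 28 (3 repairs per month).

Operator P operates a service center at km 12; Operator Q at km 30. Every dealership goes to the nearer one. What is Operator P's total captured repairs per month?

The indifferent point is the midpoint (12+30)/2 = 21; dealerships left of it (closer to Operator P at 12) go to Operator P, those right go to Operator Q.
  Westmoor at 18 (w=60) → Operator P
  Northgate at 22 (w=70) → Operator Q
  Midtown at 25 (w=90) → Operator Q
  Lakeside at 28 (w=3) → Operator Q
  Southcross at 40 (w=100) → Operator Q
  Eastvale at 41 (w=60) → Operator Q
  Hillcrest at 43 (w=60) → Operator Q
Operator P captures 60; Operator Q captures 383.

60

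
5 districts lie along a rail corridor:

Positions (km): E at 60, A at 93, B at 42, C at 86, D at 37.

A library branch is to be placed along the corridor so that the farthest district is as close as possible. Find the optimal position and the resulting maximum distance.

location 65, max distance 28

The 1-center on a line is the midpoint of the two extreme points: leftmost at 37, rightmost at 93.
Optimal location = (37 + 93)/2 = 65; maximum distance = (93 − 37)/2 = 28.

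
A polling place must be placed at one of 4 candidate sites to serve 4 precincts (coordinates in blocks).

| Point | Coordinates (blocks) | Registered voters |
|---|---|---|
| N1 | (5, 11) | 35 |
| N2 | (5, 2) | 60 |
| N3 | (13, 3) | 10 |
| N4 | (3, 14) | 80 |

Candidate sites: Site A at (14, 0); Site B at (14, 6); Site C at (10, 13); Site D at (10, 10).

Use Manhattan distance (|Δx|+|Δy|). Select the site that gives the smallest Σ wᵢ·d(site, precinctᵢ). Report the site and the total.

Site D, total 1970 blocks

Total weighted distance at each candidate:
  Site A (14, 0): total = 3400
  Site B (14, 6): total = 2830
  Site C (10, 13): total = 1975
  Site D (10, 10): total = 1970
Minimum is at Site D with total 1970 blocks.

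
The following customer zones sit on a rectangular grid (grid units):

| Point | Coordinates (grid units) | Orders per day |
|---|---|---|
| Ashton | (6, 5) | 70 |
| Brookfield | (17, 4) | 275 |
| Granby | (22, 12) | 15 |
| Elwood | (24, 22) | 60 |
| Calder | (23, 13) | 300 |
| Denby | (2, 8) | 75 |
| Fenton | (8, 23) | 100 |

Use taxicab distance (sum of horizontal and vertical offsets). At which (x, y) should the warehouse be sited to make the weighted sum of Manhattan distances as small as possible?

Manhattan distance separates: Σwᵢ(|x−xᵢ|+|y−yᵢ|) = Σwᵢ|x−xᵢ| + Σwᵢ|y−yᵢ|, so x and y are optimised independently as 1-D weighted medians.
Total weight W = 895; half = 447.5.
x-coordinate, sorted with cumulative weight:
  x=2 (Denby, w=75) cum 75
  x=6 (Ashton, w=70) cum 145
  x=8 (Fenton, w=100) cum 245
  x=17 (Brookfield, w=275) cum 520  ← median
  x=22 (Granby, w=15) cum 535
  x=23 (Calder, w=300) cum 835
  x=24 (Elwood, w=60) cum 895
⇒ x* = 17
y-coordinate, sorted with cumulative weight:
  y=4 (Brookfield, w=275) cum 275
  y=5 (Ashton, w=70) cum 345
  y=8 (Denby, w=75) cum 420
  y=12 (Granby, w=15) cum 435
  y=13 (Calder, w=300) cum 735  ← median
  y=22 (Elwood, w=60) cum 795
  y=23 (Fenton, w=100) cum 895
⇒ y* = 13

(17, 13)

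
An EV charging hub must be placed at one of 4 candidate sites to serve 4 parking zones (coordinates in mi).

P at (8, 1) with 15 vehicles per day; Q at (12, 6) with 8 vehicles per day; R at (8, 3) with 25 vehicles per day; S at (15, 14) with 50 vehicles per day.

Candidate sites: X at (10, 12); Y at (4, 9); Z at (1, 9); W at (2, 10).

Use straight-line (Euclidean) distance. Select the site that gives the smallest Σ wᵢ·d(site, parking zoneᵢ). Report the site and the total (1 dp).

Total weighted distance at each candidate:
  X (10, 12): total = 718.0
  Y (4, 9): total = 986.9
  Z (1, 9): total = 1224.5
  W (2, 10): total = 1159.0
Minimum is at X with total 718.0 mi.

X, total 718.0 mi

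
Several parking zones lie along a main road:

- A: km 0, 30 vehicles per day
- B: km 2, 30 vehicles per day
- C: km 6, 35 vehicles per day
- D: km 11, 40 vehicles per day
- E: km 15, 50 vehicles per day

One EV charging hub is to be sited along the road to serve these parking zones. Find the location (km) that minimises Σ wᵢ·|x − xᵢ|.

For a sum of weighted absolute distances on a line, the optimum is the weighted median (not the mean). Total weight W = 185; half-weight = 92.5.
Sort by position and accumulate weight:
  km 0 (A, w=30) → cum 30
  km 2 (B, w=30) → cum 60
  km 6 (C, w=35) → cum 95  ≥ 92.5 → median here
  km 11 (D, w=40) → cum 135
  km 15 (E, w=50) → cum 185
Optimal location: km 6.

x = 6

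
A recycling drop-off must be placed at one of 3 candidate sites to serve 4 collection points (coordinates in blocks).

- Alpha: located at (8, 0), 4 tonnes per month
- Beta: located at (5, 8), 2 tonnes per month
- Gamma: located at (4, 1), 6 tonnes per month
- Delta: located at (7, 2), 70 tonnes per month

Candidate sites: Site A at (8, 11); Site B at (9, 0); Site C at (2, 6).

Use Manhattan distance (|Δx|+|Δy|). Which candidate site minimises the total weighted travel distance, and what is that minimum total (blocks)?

Total weighted distance at each candidate:
  Site A (8, 11): total = 840
  Site B (9, 0): total = 344
  Site C (2, 6): total = 730
Minimum is at Site B with total 344 blocks.

Site B, total 344 blocks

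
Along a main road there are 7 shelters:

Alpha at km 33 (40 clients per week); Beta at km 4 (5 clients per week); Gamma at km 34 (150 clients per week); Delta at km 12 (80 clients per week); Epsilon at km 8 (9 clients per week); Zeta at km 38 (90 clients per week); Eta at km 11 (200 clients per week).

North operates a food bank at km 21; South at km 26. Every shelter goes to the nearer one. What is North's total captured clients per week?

The indifferent point is the midpoint (21+26)/2 = 23.5; shelters left of it (closer to North at 21) go to North, those right go to South.
  Beta at 4 (w=5) → North
  Epsilon at 8 (w=9) → North
  Eta at 11 (w=200) → North
  Delta at 12 (w=80) → North
  Alpha at 33 (w=40) → South
  Gamma at 34 (w=150) → South
  Zeta at 38 (w=90) → South
North captures 294; South captures 280.

294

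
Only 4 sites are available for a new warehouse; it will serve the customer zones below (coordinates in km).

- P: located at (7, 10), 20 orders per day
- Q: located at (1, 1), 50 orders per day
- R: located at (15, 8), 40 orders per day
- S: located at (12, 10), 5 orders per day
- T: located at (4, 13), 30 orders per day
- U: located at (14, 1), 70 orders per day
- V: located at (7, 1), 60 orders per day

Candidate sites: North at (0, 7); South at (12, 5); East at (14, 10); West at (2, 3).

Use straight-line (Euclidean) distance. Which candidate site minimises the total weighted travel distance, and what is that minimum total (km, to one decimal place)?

Total weighted distance at each candidate:
  North (0, 7): total = 2955.3
  South (12, 5): total = 1958.0
  East (14, 10): total = 2657.3
  West (2, 3): total = 2382.7
Minimum is at South with total 1958.0 km.

South, total 1958.0 km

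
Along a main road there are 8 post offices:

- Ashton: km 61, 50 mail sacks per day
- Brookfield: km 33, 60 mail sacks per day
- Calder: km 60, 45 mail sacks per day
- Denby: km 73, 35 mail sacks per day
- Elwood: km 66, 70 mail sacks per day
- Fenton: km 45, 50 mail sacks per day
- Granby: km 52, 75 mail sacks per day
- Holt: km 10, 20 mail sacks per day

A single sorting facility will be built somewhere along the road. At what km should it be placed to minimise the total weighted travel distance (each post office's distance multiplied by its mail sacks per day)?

For a sum of weighted absolute distances on a line, the optimum is the weighted median (not the mean). Total weight W = 405; half-weight = 202.5.
Sort by position and accumulate weight:
  km 10 (Holt, w=20) → cum 20
  km 33 (Brookfield, w=60) → cum 80
  km 45 (Fenton, w=50) → cum 130
  km 52 (Granby, w=75) → cum 205  ≥ 202.5 → median here
  km 60 (Calder, w=45) → cum 250
  km 61 (Ashton, w=50) → cum 300
  km 66 (Elwood, w=70) → cum 370
  km 73 (Denby, w=35) → cum 405
Optimal location: km 52.

x = 52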